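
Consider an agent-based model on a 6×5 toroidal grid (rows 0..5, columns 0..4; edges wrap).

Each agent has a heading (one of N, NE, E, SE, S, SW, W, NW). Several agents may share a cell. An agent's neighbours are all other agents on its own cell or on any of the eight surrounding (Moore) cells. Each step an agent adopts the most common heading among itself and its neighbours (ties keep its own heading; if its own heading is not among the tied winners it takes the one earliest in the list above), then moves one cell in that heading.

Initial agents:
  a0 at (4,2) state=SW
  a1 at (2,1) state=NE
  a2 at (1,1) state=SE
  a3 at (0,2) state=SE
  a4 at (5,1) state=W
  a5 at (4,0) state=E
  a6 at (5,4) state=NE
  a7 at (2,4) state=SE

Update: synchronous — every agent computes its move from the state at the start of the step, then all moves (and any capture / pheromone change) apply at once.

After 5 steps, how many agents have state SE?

t=1: a0@(5,1):SW a1@(1,2):NE a2@(2,2):SE a3@(1,3):SE a4@(5,0):W a5@(4,1):E a6@(4,0):NE a7@(3,0):SE
t=2: a0@(0,0):SW a1@(2,3):SE a2@(3,3):SE a3@(2,4):SE a4@(5,4):W a5@(4,2):E a6@(3,1):NE a7@(4,1):SE
t=3: a0@(1,4):SW a1@(3,4):SE a2@(4,4):SE a3@(3,0):SE a4@(5,3):W a5@(5,3):SE a6@(2,2):NE a7@(5,2):SE
t=4: a0@(2,3):SW a1@(4,0):SE a2@(5,0):SE a3@(4,1):SE a4@(0,4):SE a5@(0,4):SE a6@(1,3):NE a7@(0,3):SE
t=5: a0@(3,2):SW a1@(5,1):SE a2@(0,1):SE a3@(5,2):SE a4@(1,0):SE a5@(1,0):SE a6@(2,4):SE a7@(1,4):SE

7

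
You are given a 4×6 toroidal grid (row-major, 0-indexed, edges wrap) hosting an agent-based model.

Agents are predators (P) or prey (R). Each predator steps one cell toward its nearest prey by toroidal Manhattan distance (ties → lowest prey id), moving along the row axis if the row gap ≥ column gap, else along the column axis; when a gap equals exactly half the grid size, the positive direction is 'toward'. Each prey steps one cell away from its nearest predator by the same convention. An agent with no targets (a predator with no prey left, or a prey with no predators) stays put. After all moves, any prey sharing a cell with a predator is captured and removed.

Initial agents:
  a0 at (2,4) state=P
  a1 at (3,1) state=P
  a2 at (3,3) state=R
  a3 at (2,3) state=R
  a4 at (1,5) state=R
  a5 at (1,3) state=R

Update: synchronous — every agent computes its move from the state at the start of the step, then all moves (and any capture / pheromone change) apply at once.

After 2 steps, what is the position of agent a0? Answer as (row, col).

t=1: a0@(2,3):P a1@(3,2):P a2@(0,3):R a3@(2,2):R a4@(0,5):R a5@(0,3):R
t=2: a0@(2,2):P a1@(2,2):P a2@(3,3):R a3@(2,1):R a4@(3,5):R a5@(3,3):R

(2, 2)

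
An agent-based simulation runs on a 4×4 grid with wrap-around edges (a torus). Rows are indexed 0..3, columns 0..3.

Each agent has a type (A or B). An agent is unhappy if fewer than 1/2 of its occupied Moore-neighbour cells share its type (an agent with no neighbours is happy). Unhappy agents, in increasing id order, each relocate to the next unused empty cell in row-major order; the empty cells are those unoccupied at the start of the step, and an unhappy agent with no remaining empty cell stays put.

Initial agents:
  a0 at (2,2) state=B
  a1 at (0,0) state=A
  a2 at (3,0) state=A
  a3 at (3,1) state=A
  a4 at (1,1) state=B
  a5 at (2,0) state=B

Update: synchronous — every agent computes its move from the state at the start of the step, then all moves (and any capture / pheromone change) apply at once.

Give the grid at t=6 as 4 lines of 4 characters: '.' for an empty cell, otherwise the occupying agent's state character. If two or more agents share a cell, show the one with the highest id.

t=1: a0@(2,2):B a1@(0,0):A a2@(3,0):A a3@(3,1):A a4@(1,1):B a5@(0,1):B
t=2: a0@(2,2):B a1@(0,0):A a2@(3,0):A a3@(3,1):A a4@(1,1):B a5@(0,2):B
t=3: (unchanged — steady state)

A.B.
.B..
..B.
AA..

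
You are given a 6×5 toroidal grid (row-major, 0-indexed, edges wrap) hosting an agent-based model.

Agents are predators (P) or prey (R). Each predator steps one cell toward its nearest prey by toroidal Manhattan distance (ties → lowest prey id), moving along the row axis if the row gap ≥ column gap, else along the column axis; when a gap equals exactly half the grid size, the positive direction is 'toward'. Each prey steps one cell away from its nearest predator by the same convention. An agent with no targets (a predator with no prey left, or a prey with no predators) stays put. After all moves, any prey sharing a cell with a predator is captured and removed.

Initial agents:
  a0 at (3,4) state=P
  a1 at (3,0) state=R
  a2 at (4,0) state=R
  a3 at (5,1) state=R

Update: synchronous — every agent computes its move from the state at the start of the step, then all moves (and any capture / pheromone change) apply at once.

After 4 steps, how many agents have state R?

t=1: a0@(3,0):P a1@(3,1):R a2@(5,0):R a3@(0,1):R
t=2: a0@(3,1):P a1@(3,2):R a2@(0,0):R a3@(5,1):R
t=3: a0@(3,2):P a1@(3,3):R a2@(5,0):R a3@(0,1):R
t=4: a0@(3,3):P a1@(3,4):R a2@(0,0):R a3@(5,1):R

3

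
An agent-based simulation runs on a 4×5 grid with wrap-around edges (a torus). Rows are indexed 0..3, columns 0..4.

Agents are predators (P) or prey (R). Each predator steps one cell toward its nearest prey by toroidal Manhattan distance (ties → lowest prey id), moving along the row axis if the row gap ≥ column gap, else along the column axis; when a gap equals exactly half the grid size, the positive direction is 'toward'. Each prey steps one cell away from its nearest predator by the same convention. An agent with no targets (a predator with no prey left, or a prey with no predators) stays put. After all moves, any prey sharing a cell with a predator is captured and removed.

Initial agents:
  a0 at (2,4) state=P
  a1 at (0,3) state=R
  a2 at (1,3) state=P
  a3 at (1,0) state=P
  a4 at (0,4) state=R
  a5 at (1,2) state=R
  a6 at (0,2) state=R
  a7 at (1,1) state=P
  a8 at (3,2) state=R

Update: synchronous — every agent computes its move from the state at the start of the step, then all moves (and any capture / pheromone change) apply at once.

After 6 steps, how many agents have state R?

1

t=1: a0@(3,4):P a1@(3,3):R a2@(0,3):P a3@(0,0):P a5@(1,1):R a6@(3,2):R a7@(1,2):P a8@(3,1):R
t=2: a0@(3,3):P a1@(3,2):R a2@(3,3):P a3@(1,0):P a6@(3,1):R a7@(1,1):P a8@(3,2):R
t=3: a0@(3,2):P a1@(3,1):R a2@(3,2):P a3@(2,0):P a6@(3,0):R a7@(2,1):P a8@(3,1):R
t=4: a0@(3,1):P a2@(3,1):P a3@(3,0):P a6@(0,0):R a7@(3,1):P
t=5: a0@(0,1):P a2@(0,1):P a3@(0,0):P a6@(1,0):R a7@(0,1):P
t=6: a0@(1,1):P a2@(1,1):P a3@(1,0):P a6@(2,0):R a7@(1,1):P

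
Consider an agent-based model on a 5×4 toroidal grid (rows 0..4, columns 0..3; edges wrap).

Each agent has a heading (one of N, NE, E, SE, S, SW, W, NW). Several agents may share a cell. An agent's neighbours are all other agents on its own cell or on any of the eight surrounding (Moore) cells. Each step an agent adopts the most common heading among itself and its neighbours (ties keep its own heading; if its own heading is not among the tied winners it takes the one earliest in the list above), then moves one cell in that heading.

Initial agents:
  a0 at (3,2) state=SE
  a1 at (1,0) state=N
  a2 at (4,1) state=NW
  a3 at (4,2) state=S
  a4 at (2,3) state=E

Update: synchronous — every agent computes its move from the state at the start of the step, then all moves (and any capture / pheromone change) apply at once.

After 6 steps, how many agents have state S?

t=1: a0@(4,3):SE a1@(0,0):N a2@(3,0):NW a3@(0,2):S a4@(2,0):E
t=2: a0@(0,0):SE a1@(4,0):N a2@(2,3):NW a3@(1,2):S a4@(2,1):E
t=3: a0@(1,1):SE a1@(3,0):N a2@(1,2):NW a3@(2,2):S a4@(2,2):E
t=4: a0@(2,2):SE a1@(2,0):N a2@(0,1):NW a3@(3,2):S a4@(2,3):E
t=5: a0@(3,3):SE a1@(1,0):N a2@(4,0):NW a3@(4,2):S a4@(2,0):E
t=6: a0@(4,0):SE a1@(0,0):N a2@(3,3):NW a3@(0,2):S a4@(2,1):E

1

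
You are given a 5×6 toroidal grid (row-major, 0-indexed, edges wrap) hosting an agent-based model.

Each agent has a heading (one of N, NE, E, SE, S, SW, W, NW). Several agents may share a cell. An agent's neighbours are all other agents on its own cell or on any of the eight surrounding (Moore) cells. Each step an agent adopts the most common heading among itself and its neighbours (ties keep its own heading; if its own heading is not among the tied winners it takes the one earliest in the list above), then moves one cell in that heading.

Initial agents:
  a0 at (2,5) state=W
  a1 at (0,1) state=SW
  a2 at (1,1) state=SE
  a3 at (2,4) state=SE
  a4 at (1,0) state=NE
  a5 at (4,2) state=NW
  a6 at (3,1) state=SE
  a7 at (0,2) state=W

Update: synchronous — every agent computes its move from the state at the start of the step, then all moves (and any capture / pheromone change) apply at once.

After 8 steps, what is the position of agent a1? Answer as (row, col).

t=1: a0@(2,4):W a1@(1,0):SW a2@(2,2):SE a3@(3,5):SE a4@(0,1):NE a5@(3,1):NW a6@(4,2):SE a7@(0,1):W
t=2: a0@(2,3):W a1@(2,5):SW a2@(3,3):SE a3@(4,0):SE a4@(4,2):NE a5@(4,2):SE a6@(0,3):SE a7@(0,0):W
t=3: a0@(2,2):W a1@(3,4):SW a2@(4,4):SE a3@(0,1):SE a4@(0,3):SE a5@(0,3):SE a6@(1,4):SE a7@(0,5):W
t=4: a0@(2,1):W a1@(4,3):SW a2@(0,5):SE a3@(1,2):SE a4@(1,4):SE a5@(1,4):SE a6@(2,5):SE a7@(1,0):SE
t=5: a0@(3,2):SE a1@(0,2):SW a2@(1,0):SE a3@(2,3):SE a4@(2,5):SE a5@(2,5):SE a6@(3,0):SE a7@(2,1):SE
t=6: a0@(4,3):SE a1@(1,1):SW a2@(2,1):SE a3@(3,4):SE a4@(3,0):SE a5@(3,0):SE a6@(4,1):SE a7@(3,2):SE
t=7: a0@(0,4):SE a1@(2,0):SW a2@(3,2):SE a3@(4,5):SE a4@(4,1):SE a5@(4,1):SE a6@(0,2):SE a7@(4,3):SE
t=8: a0@(1,5):SE a1@(3,5):SW a2@(4,3):SE a3@(0,0):SE a4@(0,2):SE a5@(0,2):SE a6@(1,3):SE a7@(0,4):SE

(3, 5)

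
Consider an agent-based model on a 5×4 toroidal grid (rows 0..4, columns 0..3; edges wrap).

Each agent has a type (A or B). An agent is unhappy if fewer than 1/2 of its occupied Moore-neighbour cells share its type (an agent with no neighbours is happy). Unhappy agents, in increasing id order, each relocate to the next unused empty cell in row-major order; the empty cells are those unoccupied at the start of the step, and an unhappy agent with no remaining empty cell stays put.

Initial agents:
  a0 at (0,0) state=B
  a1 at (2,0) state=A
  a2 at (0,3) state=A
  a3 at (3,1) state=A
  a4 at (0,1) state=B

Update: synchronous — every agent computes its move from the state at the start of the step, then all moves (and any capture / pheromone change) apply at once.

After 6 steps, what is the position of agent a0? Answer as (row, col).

t=1: a0@(0,0):B a1@(2,0):A a2@(0,2):A a3@(3,1):A a4@(0,1):B
t=2: a0@(0,0):B a1@(2,0):A a2@(0,3):A a3@(3,1):A a4@(0,1):B
t=3: a0@(0,0):B a1@(2,0):A a2@(0,2):A a3@(3,1):A a4@(0,1):B
t=4: a0@(0,0):B a1@(2,0):A a2@(0,3):A a3@(3,1):A a4@(0,1):B
t=5: a0@(0,0):B a1@(2,0):A a2@(0,2):A a3@(3,1):A a4@(0,1):B
t=6: a0@(0,0):B a1@(2,0):A a2@(0,3):A a3@(3,1):A a4@(0,1):B

(0, 0)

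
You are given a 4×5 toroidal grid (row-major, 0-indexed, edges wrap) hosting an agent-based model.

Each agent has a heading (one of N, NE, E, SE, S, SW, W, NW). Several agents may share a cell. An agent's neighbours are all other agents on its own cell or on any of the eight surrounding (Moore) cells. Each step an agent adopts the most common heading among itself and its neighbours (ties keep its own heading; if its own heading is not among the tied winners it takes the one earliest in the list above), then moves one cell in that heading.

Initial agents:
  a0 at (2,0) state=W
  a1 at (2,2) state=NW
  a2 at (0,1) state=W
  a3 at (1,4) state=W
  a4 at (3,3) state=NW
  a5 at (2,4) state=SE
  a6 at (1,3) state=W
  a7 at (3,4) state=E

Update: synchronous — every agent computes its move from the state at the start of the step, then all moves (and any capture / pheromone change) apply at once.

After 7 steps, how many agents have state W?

8

t=1: a0@(2,4):W a1@(1,1):NW a2@(0,0):W a3@(1,3):W a4@(2,2):NW a5@(2,3):W a6@(1,2):W a7@(3,0):E
t=2: a0@(2,3):W a1@(0,0):NW a2@(0,4):W a3@(1,2):W a4@(2,1):W a5@(2,2):W a6@(1,1):W a7@(3,4):W
t=3: a0@(2,2):W a1@(0,4):W a2@(0,3):W a3@(1,1):W a4@(2,0):W a5@(2,1):W a6@(1,0):W a7@(3,3):W
t=4: a0@(2,1):W a1@(0,3):W a2@(0,2):W a3@(1,0):W a4@(2,4):W a5@(2,0):W a6@(1,4):W a7@(3,2):W
t=5: a0@(2,0):W a1@(0,2):W a2@(0,1):W a3@(1,4):W a4@(2,3):W a5@(2,4):W a6@(1,3):W a7@(3,1):W
t=6: a0@(2,4):W a1@(0,1):W a2@(0,0):W a3@(1,3):W a4@(2,2):W a5@(2,3):W a6@(1,2):W a7@(3,0):W
t=7: a0@(2,3):W a1@(0,0):W a2@(0,4):W a3@(1,2):W a4@(2,1):W a5@(2,2):W a6@(1,1):W a7@(3,4):W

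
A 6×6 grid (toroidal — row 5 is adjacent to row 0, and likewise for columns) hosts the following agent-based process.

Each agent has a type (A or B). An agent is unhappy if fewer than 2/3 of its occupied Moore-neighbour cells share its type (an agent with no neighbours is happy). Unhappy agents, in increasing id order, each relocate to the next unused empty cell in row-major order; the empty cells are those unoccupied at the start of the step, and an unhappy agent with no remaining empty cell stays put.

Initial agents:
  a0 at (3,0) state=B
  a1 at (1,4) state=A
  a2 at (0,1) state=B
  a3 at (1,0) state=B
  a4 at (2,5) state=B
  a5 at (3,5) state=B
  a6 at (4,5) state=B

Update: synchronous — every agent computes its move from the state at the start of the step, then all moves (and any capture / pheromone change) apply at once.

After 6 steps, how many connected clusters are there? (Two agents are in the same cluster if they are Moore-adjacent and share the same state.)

t=1: a0@(3,0):B a1@(0,0):A a2@(0,1):B a3@(1,0):B a4@(2,5):B a5@(3,5):B a6@(4,5):B
t=2: a0@(3,0):B a1@(0,2):A a2@(0,3):B a3@(1,0):B a4@(2,5):B a5@(3,5):B a6@(4,5):B
t=3: a0@(3,0):B a1@(0,0):A a2@(0,1):B a3@(1,0):B a4@(2,5):B a5@(3,5):B a6@(4,5):B
t=4: a0@(3,0):B a1@(0,2):A a2@(0,3):B a3@(1,0):B a4@(2,5):B a5@(3,5):B a6@(4,5):B
t=5: a0@(3,0):B a1@(0,0):A a2@(0,1):B a3@(1,0):B a4@(2,5):B a5@(3,5):B a6@(4,5):B
t=6: a0@(3,0):B a1@(0,2):A a2@(0,3):B a3@(1,0):B a4@(2,5):B a5@(3,5):B a6@(4,5):B

3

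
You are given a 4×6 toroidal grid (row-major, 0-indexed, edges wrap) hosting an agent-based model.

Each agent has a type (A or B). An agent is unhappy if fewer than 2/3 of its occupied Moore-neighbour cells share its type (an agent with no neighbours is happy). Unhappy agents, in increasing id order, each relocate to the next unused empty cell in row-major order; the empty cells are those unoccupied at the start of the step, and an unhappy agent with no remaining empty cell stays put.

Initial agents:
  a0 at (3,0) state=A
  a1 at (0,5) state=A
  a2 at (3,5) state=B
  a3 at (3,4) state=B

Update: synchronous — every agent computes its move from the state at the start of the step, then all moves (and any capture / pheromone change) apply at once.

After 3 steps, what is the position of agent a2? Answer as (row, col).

t=1: a0@(0,0):A a1@(0,1):A a2@(0,2):B a3@(0,3):B
t=2: a0@(0,0):A a1@(0,4):A a2@(0,5):B a3@(0,3):B
t=3: a0@(0,1):A a1@(0,2):A a2@(1,0):B a3@(1,1):B

(1, 0)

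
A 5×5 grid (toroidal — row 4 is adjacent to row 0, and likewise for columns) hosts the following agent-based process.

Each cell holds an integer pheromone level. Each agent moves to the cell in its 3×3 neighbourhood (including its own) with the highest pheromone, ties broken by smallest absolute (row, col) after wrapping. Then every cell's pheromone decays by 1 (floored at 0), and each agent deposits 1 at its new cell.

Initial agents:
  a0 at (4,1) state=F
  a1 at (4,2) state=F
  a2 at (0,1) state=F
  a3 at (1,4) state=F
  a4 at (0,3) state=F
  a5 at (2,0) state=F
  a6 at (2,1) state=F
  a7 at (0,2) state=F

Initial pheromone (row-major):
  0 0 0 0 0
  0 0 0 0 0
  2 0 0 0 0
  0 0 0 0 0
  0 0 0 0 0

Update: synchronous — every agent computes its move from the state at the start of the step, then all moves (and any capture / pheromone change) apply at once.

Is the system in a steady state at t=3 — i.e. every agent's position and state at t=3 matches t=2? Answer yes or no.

no

t=1: a0@(0,0) a1@(0,1) a2@(0,0) a3@(2,0) a4@(0,2) a5@(2,0) a6@(2,0) a7@(0,1) | pheromone: 2 2 1 0 0 / 0 0 0 0 0 / 4 0 0 0 0 / 0 0 0 0 0 / 0 0 0 0 0
t=2: a0@(0,0) a1@(0,0) a2@(0,0) a3@(2,0) a4@(0,1) a5@(2,0) a6@(2,0) a7@(0,0) | pheromone: 5 2 0 0 0 / 0 0 0 0 0 / 6 0 0 0 0 / 0 0 0 0 0 / 0 0 0 0 0
t=3: a0@(0,0) a1@(0,0) a2@(0,0) a3@(2,0) a4@(0,0) a5@(2,0) a6@(2,0) a7@(0,0) | pheromone: 9 1 0 0 0 / 0 0 0 0 0 / 8 0 0 0 0 / 0 0 0 0 0 / 0 0 0 0 0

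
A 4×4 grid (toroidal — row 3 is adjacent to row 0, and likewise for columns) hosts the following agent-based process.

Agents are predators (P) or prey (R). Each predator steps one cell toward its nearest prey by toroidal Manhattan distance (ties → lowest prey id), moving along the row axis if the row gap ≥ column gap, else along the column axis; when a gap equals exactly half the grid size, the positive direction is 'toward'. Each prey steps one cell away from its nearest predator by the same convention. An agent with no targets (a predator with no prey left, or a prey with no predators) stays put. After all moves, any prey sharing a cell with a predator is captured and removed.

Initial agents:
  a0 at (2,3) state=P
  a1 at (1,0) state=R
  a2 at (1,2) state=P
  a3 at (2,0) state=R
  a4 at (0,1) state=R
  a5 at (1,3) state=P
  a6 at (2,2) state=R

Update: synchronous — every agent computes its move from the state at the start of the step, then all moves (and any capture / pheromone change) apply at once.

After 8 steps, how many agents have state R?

4

t=1: a0@(2,0):P a1@(1,1):R a2@(2,2):P a3@(2,1):R a4@(3,1):R a5@(1,0):P a6@(2,1):R
t=2: a0@(2,1):P a1@(1,2):R a2@(2,1):P a3@(2,2):R a4@(0,1):R a5@(1,1):P a6@(2,2):R
t=3: a0@(2,2):P a1@(1,3):R a2@(2,2):P a3@(2,3):R a4@(3,1):R a5@(1,2):P a6@(2,3):R
t=4: a0@(2,3):P a1@(1,0):R a2@(2,3):P a3@(2,0):R a4@(0,1):R a5@(1,3):P a6@(2,0):R
t=5: a0@(2,0):P a1@(1,1):R a2@(2,0):P a3@(2,1):R a4@(0,0):R a5@(1,0):P a6@(2,1):R
t=6: a0@(2,1):P a1@(1,2):R a2@(2,1):P a3@(2,2):R a4@(3,0):R a5@(1,1):P a6@(2,2):R
t=7: a0@(2,2):P a1@(1,3):R a2@(2,2):P a3@(2,3):R a4@(0,0):R a5@(1,2):P a6@(2,3):R
t=8: a0@(2,3):P a1@(1,0):R a2@(2,3):P a3@(2,0):R a4@(0,3):R a5@(1,3):P a6@(2,0):R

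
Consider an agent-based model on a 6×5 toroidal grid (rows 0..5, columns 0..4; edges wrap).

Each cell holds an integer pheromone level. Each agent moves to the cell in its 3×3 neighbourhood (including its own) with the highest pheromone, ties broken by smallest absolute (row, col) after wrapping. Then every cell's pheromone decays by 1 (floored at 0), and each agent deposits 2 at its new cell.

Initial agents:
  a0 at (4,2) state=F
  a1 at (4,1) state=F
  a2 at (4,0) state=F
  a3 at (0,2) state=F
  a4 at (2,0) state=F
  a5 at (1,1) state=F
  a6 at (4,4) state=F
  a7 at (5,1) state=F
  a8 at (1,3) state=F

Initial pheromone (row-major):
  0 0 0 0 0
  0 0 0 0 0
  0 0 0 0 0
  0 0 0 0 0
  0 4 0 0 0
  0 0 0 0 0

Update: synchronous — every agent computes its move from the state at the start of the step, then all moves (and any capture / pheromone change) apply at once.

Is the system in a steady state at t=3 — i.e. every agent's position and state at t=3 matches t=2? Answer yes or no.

no

t=1: a0@(4,1) a1@(4,1) a2@(4,1) a3@(0,1) a4@(1,0) a5@(0,0) a6@(3,0) a7@(4,1) a8@(0,2) | pheromone: 2 2 2 0 0 / 2 0 0 0 0 / 0 0 0 0 0 / 2 0 0 0 0 / 0 11 0 0 0 / 0 0 0 0 0
t=2: a0@(4,1) a1@(4,1) a2@(4,1) a3@(0,0) a4@(0,0) a5@(0,0) a6@(4,1) a7@(4,1) a8@(0,1) | pheromone: 7 3 1 0 0 / 1 0 0 0 0 / 0 0 0 0 0 / 1 0 0 0 0 / 0 20 0 0 0 / 0 0 0 0 0
t=3: a0@(4,1) a1@(4,1) a2@(4,1) a3@(0,0) a4@(0,0) a5@(0,0) a6@(4,1) a7@(4,1) a8@(0,0) | pheromone: 14 2 0 0 0 / 0 0 0 0 0 / 0 0 0 0 0 / 0 0 0 0 0 / 0 29 0 0 0 / 0 0 0 0 0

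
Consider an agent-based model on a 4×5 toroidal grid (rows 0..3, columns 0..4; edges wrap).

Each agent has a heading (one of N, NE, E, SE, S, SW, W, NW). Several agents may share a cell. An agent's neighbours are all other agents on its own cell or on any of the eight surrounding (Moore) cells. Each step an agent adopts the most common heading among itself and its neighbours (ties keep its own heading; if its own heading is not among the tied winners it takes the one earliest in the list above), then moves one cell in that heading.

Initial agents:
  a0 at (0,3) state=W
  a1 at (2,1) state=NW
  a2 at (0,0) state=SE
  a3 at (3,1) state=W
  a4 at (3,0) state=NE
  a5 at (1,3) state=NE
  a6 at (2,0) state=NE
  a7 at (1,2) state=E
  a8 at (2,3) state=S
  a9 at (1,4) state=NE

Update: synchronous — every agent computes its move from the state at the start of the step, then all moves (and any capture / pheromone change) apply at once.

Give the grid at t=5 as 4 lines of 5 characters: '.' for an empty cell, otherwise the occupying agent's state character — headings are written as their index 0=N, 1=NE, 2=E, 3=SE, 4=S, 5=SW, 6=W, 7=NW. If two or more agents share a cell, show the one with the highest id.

t=1: a0@(3,4):NE a1@(1,2):NE a2@(3,1):NE a3@(2,2):NE a4@(2,1):NE a5@(0,4):NE a6@(1,1):NE a7@(1,3):E a8@(1,4):NE a9@(0,0):NE
t=2: a0@(2,0):NE a1@(0,3):NE a2@(2,2):NE a3@(1,3):NE a4@(1,2):NE a5@(3,0):NE a6@(0,2):NE a7@(0,4):NE a8@(0,0):NE a9@(3,1):NE
t=3: a0@(1,1):NE a1@(3,4):NE a2@(1,3):NE a3@(0,4):NE a4@(0,3):NE a5@(2,1):NE a6@(3,3):NE a7@(3,0):NE a8@(3,1):NE a9@(2,2):NE
t=4: a0@(0,2):NE a1@(2,0):NE a2@(0,4):NE a3@(3,0):NE a4@(3,4):NE a5@(1,2):NE a6@(2,4):NE a7@(2,1):NE a8@(2,2):NE a9@(1,3):NE
t=5: a0@(3,3):NE a1@(1,1):NE a2@(3,0):NE a3@(2,1):NE a4@(2,0):NE a5@(0,3):NE a6@(1,0):NE a7@(1,2):NE a8@(1,3):NE a9@(0,4):NE

...11
1111.
11...
1..1.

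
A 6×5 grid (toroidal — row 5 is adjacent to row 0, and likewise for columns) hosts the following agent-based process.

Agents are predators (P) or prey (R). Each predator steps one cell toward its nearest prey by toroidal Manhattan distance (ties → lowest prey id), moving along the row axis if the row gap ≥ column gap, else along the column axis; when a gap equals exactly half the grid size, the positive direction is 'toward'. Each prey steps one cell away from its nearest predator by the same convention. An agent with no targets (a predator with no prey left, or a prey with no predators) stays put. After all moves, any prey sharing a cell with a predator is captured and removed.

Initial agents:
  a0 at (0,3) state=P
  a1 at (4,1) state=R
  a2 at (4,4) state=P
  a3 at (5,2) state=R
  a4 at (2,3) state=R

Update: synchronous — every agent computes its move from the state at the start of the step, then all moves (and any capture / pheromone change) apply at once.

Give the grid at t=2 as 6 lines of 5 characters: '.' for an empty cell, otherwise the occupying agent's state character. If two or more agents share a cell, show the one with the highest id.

t=1: a0@(5,3):P a1@(4,2):R a2@(4,0):P a3@(4,2):R a4@(3,3):R
t=2: a0@(4,3):P a1@(3,2):R a2@(4,1):P a3@(3,2):R a4@(2,3):R

.....
.....
...R.
..R..
.P.P.
.....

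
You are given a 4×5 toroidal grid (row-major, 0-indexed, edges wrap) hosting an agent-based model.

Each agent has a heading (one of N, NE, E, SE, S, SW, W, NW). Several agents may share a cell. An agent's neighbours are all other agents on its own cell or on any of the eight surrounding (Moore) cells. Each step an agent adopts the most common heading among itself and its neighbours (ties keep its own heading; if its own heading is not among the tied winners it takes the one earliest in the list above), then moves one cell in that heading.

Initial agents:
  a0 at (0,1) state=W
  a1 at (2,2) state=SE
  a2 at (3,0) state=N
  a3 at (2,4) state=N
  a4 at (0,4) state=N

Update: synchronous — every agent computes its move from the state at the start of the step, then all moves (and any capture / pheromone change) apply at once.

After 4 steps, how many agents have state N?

t=1: a0@(0,0):W a1@(3,3):SE a2@(2,0):N a3@(1,4):N a4@(3,4):N
t=2: a0@(3,0):N a1@(0,4):SE a2@(1,0):N a3@(0,4):N a4@(2,4):N
t=3: a0@(2,0):N a1@(3,4):N a2@(0,0):N a3@(3,4):N a4@(1,4):N
t=4: a0@(1,0):N a1@(2,4):N a2@(3,0):N a3@(2,4):N a4@(0,4):N

5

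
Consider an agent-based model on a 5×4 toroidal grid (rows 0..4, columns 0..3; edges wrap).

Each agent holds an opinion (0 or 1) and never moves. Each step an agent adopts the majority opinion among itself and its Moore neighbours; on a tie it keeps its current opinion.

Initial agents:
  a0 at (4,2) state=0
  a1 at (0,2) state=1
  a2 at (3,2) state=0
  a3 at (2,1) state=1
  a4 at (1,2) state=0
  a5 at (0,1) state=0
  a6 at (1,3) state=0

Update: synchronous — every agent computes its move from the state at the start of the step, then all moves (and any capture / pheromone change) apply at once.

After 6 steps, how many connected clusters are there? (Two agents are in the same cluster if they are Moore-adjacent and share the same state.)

1

t=1: a0@(4,2):0 a1@(0,2):0 a2@(3,2):0 a3@(2,1):0 a4@(1,2):0 a5@(0,1):0 a6@(1,3):0
t=2: (unchanged — steady state)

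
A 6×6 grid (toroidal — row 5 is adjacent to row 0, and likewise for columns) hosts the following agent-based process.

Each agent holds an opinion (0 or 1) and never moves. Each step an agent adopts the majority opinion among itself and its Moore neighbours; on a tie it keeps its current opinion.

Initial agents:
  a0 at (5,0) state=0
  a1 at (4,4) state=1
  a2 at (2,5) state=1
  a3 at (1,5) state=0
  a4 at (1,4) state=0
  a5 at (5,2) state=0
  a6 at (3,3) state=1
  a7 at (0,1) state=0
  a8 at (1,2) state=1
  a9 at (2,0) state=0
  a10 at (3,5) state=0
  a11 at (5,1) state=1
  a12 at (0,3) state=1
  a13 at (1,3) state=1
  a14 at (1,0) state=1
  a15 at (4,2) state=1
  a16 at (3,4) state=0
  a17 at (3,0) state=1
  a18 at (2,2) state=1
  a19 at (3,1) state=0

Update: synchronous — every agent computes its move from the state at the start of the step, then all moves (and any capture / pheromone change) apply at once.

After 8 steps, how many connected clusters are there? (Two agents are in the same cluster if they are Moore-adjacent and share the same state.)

2

t=1: a0@(5,0):0 a1@(4,4):1 a2@(2,5):0 a3@(1,5):0 a4@(1,4):1 a5@(5,2):1 a6@(3,3):1 a7@(0,1):0 a8@(1,2):1 a9@(2,0):0 a10@(3,5):0 a11@(5,1):0 a12@(0,3):1 a13@(1,3):1 a14@(1,0):0 a15@(4,2):1 a16@(3,4):1 a17@(3,0):0 a18@(2,2):1 a19@(3,1):1
t=2: (unchanged — steady state)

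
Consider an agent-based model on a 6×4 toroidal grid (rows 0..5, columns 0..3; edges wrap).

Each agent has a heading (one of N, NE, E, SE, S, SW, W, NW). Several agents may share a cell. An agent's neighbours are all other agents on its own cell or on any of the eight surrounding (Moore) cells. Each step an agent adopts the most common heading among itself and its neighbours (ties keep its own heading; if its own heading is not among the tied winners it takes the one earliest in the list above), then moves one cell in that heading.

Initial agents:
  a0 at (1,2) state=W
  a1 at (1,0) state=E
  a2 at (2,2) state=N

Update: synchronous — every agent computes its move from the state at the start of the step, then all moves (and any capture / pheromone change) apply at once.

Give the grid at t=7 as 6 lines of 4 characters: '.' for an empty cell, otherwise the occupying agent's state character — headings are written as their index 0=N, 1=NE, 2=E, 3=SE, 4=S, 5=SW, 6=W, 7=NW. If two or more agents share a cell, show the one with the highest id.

t=1: a0@(1,1):W a1@(1,1):E a2@(1,2):N
t=2: a0@(1,0):W a1@(1,2):E a2@(0,2):N
t=3: a0@(1,3):W a1@(1,3):E a2@(5,2):N
t=4: a0@(1,2):W a1@(1,0):E a2@(4,2):N
t=5: a0@(1,1):W a1@(1,1):E a2@(3,2):N
t=6: a0@(1,0):W a1@(1,2):E a2@(2,2):N
t=7: a0@(1,3):W a1@(1,3):E a2@(1,2):N

....
..02
....
....
....
....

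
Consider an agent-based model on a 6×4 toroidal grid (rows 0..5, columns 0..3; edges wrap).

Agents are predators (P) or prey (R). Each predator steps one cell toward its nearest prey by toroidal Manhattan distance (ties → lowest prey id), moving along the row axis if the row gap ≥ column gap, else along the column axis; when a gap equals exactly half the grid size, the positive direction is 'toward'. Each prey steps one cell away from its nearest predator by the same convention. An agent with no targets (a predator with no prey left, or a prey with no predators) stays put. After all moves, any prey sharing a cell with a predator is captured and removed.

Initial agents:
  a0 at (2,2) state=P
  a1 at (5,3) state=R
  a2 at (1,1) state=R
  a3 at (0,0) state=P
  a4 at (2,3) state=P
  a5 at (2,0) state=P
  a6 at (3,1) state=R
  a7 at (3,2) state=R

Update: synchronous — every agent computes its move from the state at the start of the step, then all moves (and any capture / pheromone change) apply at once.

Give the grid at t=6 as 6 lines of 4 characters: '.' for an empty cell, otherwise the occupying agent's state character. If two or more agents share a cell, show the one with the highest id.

t=1: a0@(3,2):P a1@(4,3):R a2@(0,1):R a3@(5,0):P a4@(3,3):P a5@(1,0):P a6@(4,1):R a7@(4,2):R
t=2: a0@(4,2):P a1@(5,3):R a2@(1,1):R a3@(4,0):P a4@(4,3):P a5@(0,0):P a6@(5,1):R a7@(5,2):R
t=3: a0@(5,2):P a1@(0,3):R a2@(2,1):R a3@(5,0):P a4@(5,3):P a5@(5,0):P a6@(0,1):R a7@(0,2):R
t=4: a0@(0,2):P a1@(1,3):R a2@(1,1):R a3@(0,0):P a4@(0,3):P a5@(0,0):P a6@(1,1):R a7@(1,2):R
t=5: a0@(1,2):P a1@(2,3):R a2@(2,1):R a3@(1,0):P a4@(1,3):P a5@(1,0):P a6@(2,1):R a7@(2,2):R
t=6: a0@(2,2):P a1@(3,3):R a2@(3,1):R a3@(2,0):P a4@(2,3):P a5@(2,0):P a6@(3,1):R a7@(3,2):R

....
....
P.PP
.RRR
....
....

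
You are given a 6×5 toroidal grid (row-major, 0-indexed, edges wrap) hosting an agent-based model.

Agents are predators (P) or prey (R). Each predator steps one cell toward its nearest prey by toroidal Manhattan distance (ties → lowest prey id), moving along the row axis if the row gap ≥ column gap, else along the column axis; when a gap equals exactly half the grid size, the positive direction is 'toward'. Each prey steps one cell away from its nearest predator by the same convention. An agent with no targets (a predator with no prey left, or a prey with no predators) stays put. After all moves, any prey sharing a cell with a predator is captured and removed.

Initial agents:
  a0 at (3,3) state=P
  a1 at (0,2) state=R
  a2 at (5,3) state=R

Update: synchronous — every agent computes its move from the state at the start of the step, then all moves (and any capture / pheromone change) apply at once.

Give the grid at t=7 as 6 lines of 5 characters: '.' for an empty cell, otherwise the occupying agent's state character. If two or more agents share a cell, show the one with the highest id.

...R.
.....
.....
.....
...P.
..R..

t=1: a0@(4,3):P a1@(5,2):R a2@(0,3):R
t=2: a0@(5,3):P a1@(0,2):R a2@(1,3):R
t=3: a0@(0,3):P a1@(1,2):R a2@(2,3):R
t=4: a0@(1,3):P a1@(2,2):R a2@(3,3):R
t=5: a0@(2,3):P a1@(3,2):R a2@(4,3):R
t=6: a0@(3,3):P a1@(4,2):R a2@(5,3):R
t=7: a0@(4,3):P a1@(5,2):R a2@(0,3):R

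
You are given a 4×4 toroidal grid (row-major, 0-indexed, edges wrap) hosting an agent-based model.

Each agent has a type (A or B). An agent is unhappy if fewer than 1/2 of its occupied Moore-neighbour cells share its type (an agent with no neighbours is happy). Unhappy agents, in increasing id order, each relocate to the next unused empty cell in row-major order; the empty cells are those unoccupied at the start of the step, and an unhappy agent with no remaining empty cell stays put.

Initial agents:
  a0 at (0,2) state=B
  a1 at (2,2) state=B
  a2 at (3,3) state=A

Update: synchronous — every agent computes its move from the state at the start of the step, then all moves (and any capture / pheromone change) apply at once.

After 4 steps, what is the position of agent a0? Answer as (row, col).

t=1: a0@(0,0):B a1@(0,1):B a2@(0,3):A
t=2: a0@(0,0):B a1@(0,1):B a2@(0,2):A
t=3: a0@(0,0):B a1@(0,1):B a2@(0,3):A
t=4: a0@(0,0):B a1@(0,1):B a2@(0,2):A

(0, 0)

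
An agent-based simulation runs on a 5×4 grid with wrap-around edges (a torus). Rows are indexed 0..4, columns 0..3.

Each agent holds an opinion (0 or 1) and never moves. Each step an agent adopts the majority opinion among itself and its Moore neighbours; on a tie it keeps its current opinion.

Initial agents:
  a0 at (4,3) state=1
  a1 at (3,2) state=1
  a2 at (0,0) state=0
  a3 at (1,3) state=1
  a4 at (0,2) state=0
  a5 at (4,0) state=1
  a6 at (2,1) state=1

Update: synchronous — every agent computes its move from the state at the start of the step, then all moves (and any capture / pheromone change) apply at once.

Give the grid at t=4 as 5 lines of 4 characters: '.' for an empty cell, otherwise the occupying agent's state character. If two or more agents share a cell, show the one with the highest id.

t=1: a0@(4,3):1 a1@(3,2):1 a2@(0,0):1 a3@(1,3):0 a4@(0,2):1 a5@(4,0):1 a6@(2,1):1
t=2: a0@(4,3):1 a1@(3,2):1 a2@(0,0):1 a3@(1,3):1 a4@(0,2):1 a5@(4,0):1 a6@(2,1):1
t=3: (unchanged — steady state)

1.1.
...1
.1..
..1.
1..1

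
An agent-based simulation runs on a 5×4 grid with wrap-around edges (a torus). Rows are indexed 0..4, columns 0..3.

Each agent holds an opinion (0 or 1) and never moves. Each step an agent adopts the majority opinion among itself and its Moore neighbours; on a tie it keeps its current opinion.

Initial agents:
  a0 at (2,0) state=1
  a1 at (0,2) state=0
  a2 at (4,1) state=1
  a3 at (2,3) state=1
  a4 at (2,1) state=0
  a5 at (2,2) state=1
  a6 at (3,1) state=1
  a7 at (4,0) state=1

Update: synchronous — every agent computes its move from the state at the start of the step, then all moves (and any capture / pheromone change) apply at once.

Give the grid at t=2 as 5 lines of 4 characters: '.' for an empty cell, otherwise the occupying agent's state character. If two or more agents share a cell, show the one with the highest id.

..0.
....
1111
.1..
11..

t=1: a0@(2,0):1 a1@(0,2):0 a2@(4,1):1 a3@(2,3):1 a4@(2,1):1 a5@(2,2):1 a6@(3,1):1 a7@(4,0):1
t=2: (unchanged — steady state)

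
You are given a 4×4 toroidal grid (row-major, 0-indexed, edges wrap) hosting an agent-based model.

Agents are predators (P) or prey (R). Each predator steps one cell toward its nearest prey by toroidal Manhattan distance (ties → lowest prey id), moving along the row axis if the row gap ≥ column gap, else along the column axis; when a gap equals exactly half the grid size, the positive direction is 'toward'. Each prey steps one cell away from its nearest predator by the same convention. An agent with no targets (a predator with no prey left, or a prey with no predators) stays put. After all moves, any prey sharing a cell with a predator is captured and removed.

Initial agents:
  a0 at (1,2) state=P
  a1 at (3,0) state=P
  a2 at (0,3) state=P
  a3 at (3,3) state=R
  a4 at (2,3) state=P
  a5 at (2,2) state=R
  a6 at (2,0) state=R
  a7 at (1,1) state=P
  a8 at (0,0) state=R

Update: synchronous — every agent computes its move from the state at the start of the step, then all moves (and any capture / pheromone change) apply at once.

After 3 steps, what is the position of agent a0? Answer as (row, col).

t=1: a0@(2,2):P a1@(3,3):P a2@(3,3):P a3@(3,2):R a4@(3,3):P a5@(3,2):R a6@(1,0):R a7@(2,1):P a8@(1,0):R
t=2: a0@(3,2):P a1@(3,2):P a2@(3,2):P a3@(0,2):R a4@(3,2):P a5@(0,2):R a6@(0,0):R a7@(3,1):P a8@(0,0):R
t=3: a0@(0,2):P a1@(0,2):P a2@(0,2):P a3@(1,2):R a4@(0,2):P a5@(1,2):R a6@(1,0):R a7@(0,1):P a8@(1,0):R

(0, 2)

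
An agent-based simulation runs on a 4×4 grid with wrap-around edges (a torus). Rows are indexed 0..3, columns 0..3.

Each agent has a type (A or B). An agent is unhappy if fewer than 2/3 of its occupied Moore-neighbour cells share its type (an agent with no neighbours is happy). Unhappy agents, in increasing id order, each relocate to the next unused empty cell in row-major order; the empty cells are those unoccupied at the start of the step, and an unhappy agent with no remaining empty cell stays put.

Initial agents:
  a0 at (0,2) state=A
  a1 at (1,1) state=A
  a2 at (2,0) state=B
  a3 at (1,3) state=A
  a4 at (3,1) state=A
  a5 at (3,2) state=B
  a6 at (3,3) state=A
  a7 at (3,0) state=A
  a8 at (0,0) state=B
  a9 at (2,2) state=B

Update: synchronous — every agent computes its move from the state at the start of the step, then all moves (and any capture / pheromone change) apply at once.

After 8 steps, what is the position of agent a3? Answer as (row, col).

t=1: a0@(0,2):A a1@(0,1):A a2@(0,3):B a3@(1,0):A a4@(1,2):A a5@(2,1):B a6@(2,3):A a7@(3,0):A a8@(0,0):B a9@(2,2):B
t=2: a0@(0,2):A a1@(0,1):A a2@(1,1):B a3@(1,3):A a4@(2,0):A a5@(3,1):B a6@(2,3):A a7@(3,2):A a8@(3,3):B a9@(2,2):B
t=3: a0@(0,0):A a1@(0,3):A a2@(1,0):B a3@(1,3):A a4@(1,2):A a5@(2,1):B a6@(3,0):A a7@(3,2):A a8@(3,3):B a9@(2,2):B
t=4: a0@(0,1):A a1@(0,3):A a2@(0,2):B a3@(1,1):A a4@(2,0):A a5@(2,3):B a6@(3,1):A a7@(3,2):A a8@(3,3):B a9@(2,2):B
t=5: a0@(0,1):A a1@(0,0):A a2@(1,0):B a3@(1,2):A a4@(1,3):A a5@(2,1):B a6@(3,0):A a7@(3,2):A a8@(3,3):B a9@(2,2):B
t=6: a0@(0,1):A a1@(0,2):A a2@(0,3):B a3@(1,1):A a4@(2,0):A a5@(2,3):B a6@(3,1):A a7@(3,2):A a8@(3,3):B a9@(2,2):B
t=7: a0@(0,1):A a1@(0,2):A a2@(0,0):B a3@(1,1):A a4@(1,0):A a5@(1,2):B a6@(3,1):A a7@(1,3):A a8@(2,1):B a9@(3,0):B
t=8: a0@(0,3):A a1@(0,2):A a2@(2,0):B a3@(2,2):A a4@(2,3):A a5@(3,2):B a6@(3,3):A a7@(1,3):A a8@(2,1):B a9@(3,0):B

(2, 2)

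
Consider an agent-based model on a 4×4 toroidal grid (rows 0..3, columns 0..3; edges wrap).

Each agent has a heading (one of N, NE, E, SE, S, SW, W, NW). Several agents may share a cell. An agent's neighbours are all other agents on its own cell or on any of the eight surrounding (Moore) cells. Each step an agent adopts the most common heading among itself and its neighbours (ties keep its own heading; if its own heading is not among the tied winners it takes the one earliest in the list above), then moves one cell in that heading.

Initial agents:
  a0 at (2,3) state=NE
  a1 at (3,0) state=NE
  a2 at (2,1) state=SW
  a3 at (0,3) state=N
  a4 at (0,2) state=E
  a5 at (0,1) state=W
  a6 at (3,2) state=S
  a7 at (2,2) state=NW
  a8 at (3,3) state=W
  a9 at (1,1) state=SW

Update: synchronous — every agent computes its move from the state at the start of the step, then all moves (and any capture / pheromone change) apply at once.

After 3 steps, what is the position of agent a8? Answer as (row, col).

(0, 2)

t=1: a0@(1,0):NE a1@(2,1):NE a2@(3,0):SW a3@(3,3):N a4@(0,1):W a5@(0,0):W a6@(3,1):W a7@(3,1):SW a8@(2,0):NE a9@(2,0):SW
t=2: a0@(0,1):NE a1@(1,2):NE a2@(0,3):SW a3@(0,2):SW a4@(0,0):W a5@(0,3):W a6@(3,0):W a7@(0,0):SW a8@(1,1):NE a9@(3,3):SW
t=3: a0@(3,2):NE a1@(0,3):NE a2@(1,2):SW a3@(1,1):SW a4@(0,3):W a5@(1,2):SW a6@(3,3):W a7@(1,3):SW a8@(0,2):NE a9@(0,2):SW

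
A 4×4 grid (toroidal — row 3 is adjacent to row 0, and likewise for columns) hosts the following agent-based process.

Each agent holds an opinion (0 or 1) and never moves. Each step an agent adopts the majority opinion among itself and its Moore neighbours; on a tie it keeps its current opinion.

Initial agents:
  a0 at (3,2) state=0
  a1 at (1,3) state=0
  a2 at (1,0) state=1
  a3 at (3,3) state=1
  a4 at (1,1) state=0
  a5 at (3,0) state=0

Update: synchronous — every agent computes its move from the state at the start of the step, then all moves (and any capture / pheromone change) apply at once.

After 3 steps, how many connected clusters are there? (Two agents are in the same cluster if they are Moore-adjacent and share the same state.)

2

t=1: a0@(3,2):0 a1@(1,3):0 a2@(1,0):0 a3@(3,3):0 a4@(1,1):0 a5@(3,0):0
t=2: (unchanged — steady state)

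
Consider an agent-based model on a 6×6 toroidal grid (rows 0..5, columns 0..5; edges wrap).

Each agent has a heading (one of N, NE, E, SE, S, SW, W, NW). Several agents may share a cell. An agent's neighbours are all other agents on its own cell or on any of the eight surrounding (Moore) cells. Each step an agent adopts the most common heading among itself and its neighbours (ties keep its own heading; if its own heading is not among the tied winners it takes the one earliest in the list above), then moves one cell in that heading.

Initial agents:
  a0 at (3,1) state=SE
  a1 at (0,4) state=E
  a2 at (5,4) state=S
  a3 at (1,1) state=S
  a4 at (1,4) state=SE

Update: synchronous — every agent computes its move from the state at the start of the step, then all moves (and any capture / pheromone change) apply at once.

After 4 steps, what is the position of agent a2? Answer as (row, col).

(3, 4)

t=1: a0@(4,2):SE a1@(0,5):E a2@(0,4):S a3@(2,1):S a4@(2,5):SE
t=2: a0@(5,3):SE a1@(0,0):E a2@(1,4):S a3@(3,1):S a4@(3,0):SE
t=3: a0@(0,4):SE a1@(0,1):E a2@(2,4):S a3@(4,1):S a4@(4,1):SE
t=4: a0@(1,5):SE a1@(0,2):E a2@(3,4):S a3@(5,1):S a4@(5,2):SE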